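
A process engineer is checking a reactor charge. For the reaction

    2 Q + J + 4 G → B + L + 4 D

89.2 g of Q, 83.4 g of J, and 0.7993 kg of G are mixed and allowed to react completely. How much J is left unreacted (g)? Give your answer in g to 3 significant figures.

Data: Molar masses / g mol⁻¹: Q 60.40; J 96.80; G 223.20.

n(Q) = 89.20 / 60.40 = 1.477 mol
n(J) = 83.40 / 96.80 = 0.8616 mol
n(G) = 0.7993×1000 / 223.20 = 3.581 mol
n/ν → Q: 0.7385, J: 0.8616, G: 0.8953; Q is limiting.
J consumed = (1/2) × 1.477 = 0.7385 mol
J remaining = 0.8616 − 0.7385 = 0.1231 mol
mass = 0.1231 × 96.80 = 11.92 g

11.9 g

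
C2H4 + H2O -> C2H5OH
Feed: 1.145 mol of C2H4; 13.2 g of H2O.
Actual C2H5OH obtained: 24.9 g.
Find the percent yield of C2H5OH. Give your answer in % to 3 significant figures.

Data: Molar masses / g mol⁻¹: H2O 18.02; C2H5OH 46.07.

73.8 %

n(C2H4) = 1.145 mol
n(H2O) = 13.20 / 18.02 = 0.7325 mol
n/ν → C2H4: 1.145, H2O: 0.7325; H2O is limiting.
theoretical n(C2H5OH) = (1/1) × 0.7325 = 0.7325 mol → 33.75 g
% yield = 24.9 / 33.75 × 100 = 73.78 %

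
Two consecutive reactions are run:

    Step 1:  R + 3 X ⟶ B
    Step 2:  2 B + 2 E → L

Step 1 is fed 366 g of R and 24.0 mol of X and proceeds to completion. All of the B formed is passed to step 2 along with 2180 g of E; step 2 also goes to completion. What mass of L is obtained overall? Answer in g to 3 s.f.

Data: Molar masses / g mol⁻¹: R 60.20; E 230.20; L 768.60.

2340 g

Step 1:
n(R) = 366.0 / 60.20 = 6.080 mol
n(X) = 24.00 mol
n/ν for R = 6.080/1 = 6.080
n/ν for X = 24.00/3 = 8.000
Smallest n/ν is R → limiting reagent.
n(B) produced = (1/1) × 6.080 = 6.080 mol
Step 2:
n(B) available = 6.080 mol
n(E) = 2180 / 230.20 = 9.470 mol
n/ν for B = 6.080/2 = 3.040
n/ν for E = 9.470/2 = 4.735
Smallest n/ν is B → limiting reagent.
n(L) = (1/2) × 6.080 = 3.040 mol
mass = 3.040 × 768.60 = 2337 g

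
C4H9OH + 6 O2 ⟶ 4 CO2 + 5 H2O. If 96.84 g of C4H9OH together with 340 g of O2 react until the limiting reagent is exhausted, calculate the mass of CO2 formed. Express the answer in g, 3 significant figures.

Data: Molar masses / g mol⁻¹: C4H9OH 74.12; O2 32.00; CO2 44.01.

230 g

n(C4H9OH) = 96.84 / 74.12 = 1.307 mol
n(O2) = 340.0 / 32.00 = 10.63 mol
n/ν → C4H9OH: 1.307, O2: 1.772; C4H9OH is limiting.
n(CO2) = (4/1) × 1.307 = 5.228 mol
mass = 5.228 × 44.01 = 230.1 g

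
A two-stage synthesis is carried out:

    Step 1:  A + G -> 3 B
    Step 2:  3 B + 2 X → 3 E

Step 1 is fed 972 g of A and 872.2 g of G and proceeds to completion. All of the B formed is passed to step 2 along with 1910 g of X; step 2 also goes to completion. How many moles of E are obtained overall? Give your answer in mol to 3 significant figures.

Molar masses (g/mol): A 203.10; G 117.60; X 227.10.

12.6 mol

Step 1:
n(A) = 972.0 / 203.10 = 4.786 mol
n(G) = 872.2 / 117.60 = 7.417 mol
n/ν → A: 4.786, G: 7.417; A is limiting.
n(B) produced = (3/1) × 4.786 = 14.36 mol
Step 2:
n(B) available = 14.36 mol
n(X) = 1910 / 227.10 = 8.410 mol
n/ν → B: 4.787, X: 4.205; X is limiting.
n(E) = (3/2) × 8.410 = 12.62 mol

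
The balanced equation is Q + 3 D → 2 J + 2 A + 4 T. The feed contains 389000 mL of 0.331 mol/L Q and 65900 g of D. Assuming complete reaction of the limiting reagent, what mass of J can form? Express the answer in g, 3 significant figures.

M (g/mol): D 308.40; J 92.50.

n(Q) = 0.331 × 389000/1000 = 128.8 mol
n(D) = 65900 / 308.40 = 213.7 mol
n/ν for Q = 128.8/1 = 128.8
n/ν for D = 213.7/3 = 71.23
Smallest n/ν is D → limiting reagent.
n(J) = (2/3) × 213.7 = 142.5 mol
mass = 142.5 × 92.50 = 13180 g

13200 g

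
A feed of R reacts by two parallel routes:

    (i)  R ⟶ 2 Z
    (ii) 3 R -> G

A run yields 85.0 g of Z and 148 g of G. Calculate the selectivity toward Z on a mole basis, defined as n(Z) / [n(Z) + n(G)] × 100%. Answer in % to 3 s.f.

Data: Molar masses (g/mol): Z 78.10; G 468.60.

n(Z) = 85.0 / 78.10 = 1.088 mol
n(G) = 148 / 468.60 = 0.3158 mol
selectivity = 1.088/(1.088+0.3158) × 100 = 77.50 %

77.5 %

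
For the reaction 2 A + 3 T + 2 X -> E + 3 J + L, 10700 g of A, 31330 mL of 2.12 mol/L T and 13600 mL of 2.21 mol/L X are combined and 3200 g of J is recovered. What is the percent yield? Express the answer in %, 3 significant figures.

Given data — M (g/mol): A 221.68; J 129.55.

54.8 %

n(A) = 10700 / 221.68 = 48.27 mol
n(T) = 2.12 × 31330/1000 = 66.42 mol
n(X) = 2.21 × 13600/1000 = 30.06 mol
n/ν → A: 24.14, T: 22.14, X: 15.03; X is limiting.
theoretical n(J) = (3/2) × 30.06 = 45.09 mol → 5841 g
% yield = 3200 / 5841 × 100 = 54.79 %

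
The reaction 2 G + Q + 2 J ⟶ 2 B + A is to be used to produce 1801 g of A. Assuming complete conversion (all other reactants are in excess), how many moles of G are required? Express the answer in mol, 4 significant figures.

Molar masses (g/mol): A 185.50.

19.42 mol

n(A) = 1801 / 185.50 = 9.709 mol
n(G) = (2/1) × 9.709 = 19.42 mol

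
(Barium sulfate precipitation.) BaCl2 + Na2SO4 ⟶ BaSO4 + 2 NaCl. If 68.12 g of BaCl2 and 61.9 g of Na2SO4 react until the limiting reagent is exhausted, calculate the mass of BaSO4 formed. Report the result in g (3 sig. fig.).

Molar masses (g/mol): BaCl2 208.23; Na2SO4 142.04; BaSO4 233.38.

76.3 g

n(BaCl2) = 68.12 / 208.23 = 0.3271 mol
n(Na2SO4) = 61.90 / 142.04 = 0.4358 mol
n/ν for BaCl2 = 0.3271/1 = 0.3271
n/ν for Na2SO4 = 0.4358/1 = 0.4358
Smallest n/ν is BaCl2 → limiting reagent.
n(BaSO4) = (1/1) × 0.3271 = 0.3271 mol
mass = 0.3271 × 233.38 = 76.34 g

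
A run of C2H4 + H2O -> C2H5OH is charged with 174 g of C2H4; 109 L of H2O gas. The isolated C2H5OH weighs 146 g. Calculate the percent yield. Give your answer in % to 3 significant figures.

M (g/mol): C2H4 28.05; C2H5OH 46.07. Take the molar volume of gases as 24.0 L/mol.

n(C2H4) = 174.0 / 28.05 = 6.203 mol
n(H2O) = 109.0 / 24.0 = 4.542 mol
n/ν for C2H4 = 6.203/1 = 6.203
n/ν for H2O = 4.542/1 = 4.542
Smallest n/ν is H2O → limiting reagent.
theoretical n(C2H5OH) = (1/1) × 4.542 = 4.542 mol → 209.2 g
% yield = 146 / 209.2 × 100 = 69.79 %

69.8 %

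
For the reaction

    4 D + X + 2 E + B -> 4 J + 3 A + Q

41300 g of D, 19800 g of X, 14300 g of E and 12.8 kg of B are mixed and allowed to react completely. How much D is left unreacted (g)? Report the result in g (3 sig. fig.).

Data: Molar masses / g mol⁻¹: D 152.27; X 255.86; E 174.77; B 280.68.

16400 g

n(D) = 41300 / 152.27 = 271.2 mol
n(X) = 19800 / 255.86 = 77.39 mol
n(E) = 14300 / 174.77 = 81.82 mol
n(B) = 12.80×1000 / 280.68 = 45.60 mol
n/ν for D = 271.2/4 = 67.80
n/ν for X = 77.39/1 = 77.39
n/ν for E = 81.82/2 = 40.91
n/ν for B = 45.60/1 = 45.60
Smallest n/ν is E → limiting reagent.
D consumed = (4/2) × 81.82 = 163.6 mol
D remaining = 271.2 − 163.6 = 107.6 mol
mass = 107.6 × 152.27 = 16380 g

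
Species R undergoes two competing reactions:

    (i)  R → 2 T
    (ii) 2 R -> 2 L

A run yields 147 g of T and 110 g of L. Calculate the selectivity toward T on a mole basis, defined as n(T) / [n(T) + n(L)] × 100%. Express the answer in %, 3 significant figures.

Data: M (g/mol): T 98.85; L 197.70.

72.8 %

n(T) = 147 / 98.85 = 1.487 mol
n(L) = 110 / 197.70 = 0.5564 mol
selectivity = 1.487/(1.487+0.5564) × 100 = 72.77 %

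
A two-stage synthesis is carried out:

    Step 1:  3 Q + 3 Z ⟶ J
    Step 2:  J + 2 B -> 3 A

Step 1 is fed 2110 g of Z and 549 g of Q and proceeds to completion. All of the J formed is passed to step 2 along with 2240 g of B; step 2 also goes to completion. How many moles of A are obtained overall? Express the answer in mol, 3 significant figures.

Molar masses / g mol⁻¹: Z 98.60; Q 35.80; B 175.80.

Step 1:
n(Z) = 2110 / 98.60 = 21.40 mol
n(Q) = 549.0 / 35.80 = 15.34 mol
n/ν for Z = 21.40/3 = 7.133
n/ν for Q = 15.34/3 = 5.113
Smallest n/ν is Q → limiting reagent.
n(J) produced = (1/3) × 15.34 = 5.113 mol
Step 2:
n(J) available = 5.113 mol
n(B) = 2240 / 175.80 = 12.74 mol
n/ν for J = 5.113/1 = 5.113
n/ν for B = 12.74/2 = 6.370
Smallest n/ν is J → limiting reagent.
n(A) = (3/1) × 5.113 = 15.34 mol

15.3 mol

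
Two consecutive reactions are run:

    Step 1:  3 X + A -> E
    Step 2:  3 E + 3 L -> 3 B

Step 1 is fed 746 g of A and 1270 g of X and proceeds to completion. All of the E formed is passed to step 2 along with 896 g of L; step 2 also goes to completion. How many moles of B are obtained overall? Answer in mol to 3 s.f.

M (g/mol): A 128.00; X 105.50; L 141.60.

4.01 mol

Step 1:
n(A) = 746.0 / 128.00 = 5.828 mol
n(X) = 1270 / 105.50 = 12.04 mol
n/ν → A: 5.828, X: 4.013; X is limiting.
n(E) produced = (1/3) × 12.04 = 4.013 mol
Step 2:
n(E) available = 4.013 mol
n(L) = 896.0 / 141.60 = 6.328 mol
n/ν → E: 1.338, L: 2.109; E is limiting.
n(B) = (3/3) × 4.013 = 4.013 mol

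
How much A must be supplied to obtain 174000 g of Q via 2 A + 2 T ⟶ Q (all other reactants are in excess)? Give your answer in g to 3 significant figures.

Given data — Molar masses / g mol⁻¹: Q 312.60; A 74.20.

n(Q) = 174000 / 312.60 = 556.6 mol
n(A) = (2/1) × 556.6 = 1113 mol
mass = 1113 × 74.20 = 82580 g

82600 g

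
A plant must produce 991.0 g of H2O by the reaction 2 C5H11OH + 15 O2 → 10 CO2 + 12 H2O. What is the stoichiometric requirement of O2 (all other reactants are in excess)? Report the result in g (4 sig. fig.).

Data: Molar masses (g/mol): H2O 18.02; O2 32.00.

n(H2O) = 991.0 / 18.02 = 54.99 mol
n(O2) = (15/12) × 54.99 = 68.74 mol
mass = 68.74 × 32.00 = 2200 g

2200 g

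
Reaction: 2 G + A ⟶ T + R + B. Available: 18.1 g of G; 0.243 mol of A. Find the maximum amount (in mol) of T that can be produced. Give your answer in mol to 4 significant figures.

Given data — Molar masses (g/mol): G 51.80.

0.1747 mol

n(G) = 18.10 / 51.80 = 0.3494 mol
n(A) = 0.2430 mol
n/ν → G: 0.1747, A: 0.2430; G is limiting.
n(T) = (1/2) × 0.3494 = 0.1747 mol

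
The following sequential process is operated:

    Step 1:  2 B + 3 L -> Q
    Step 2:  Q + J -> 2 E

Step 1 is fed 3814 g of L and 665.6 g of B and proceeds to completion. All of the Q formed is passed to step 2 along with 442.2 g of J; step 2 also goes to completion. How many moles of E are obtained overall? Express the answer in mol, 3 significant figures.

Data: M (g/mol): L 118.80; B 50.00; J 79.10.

Step 1:
n(L) = 3814 / 118.80 = 32.10 mol
n(B) = 665.6 / 50.00 = 13.31 mol
n/ν → L: 10.70, B: 6.655; B is limiting.
n(Q) produced = (1/2) × 13.31 = 6.655 mol
Step 2:
n(Q) available = 6.655 mol
n(J) = 442.2 / 79.10 = 5.590 mol
n/ν → Q: 6.655, J: 5.590; J is limiting.
n(E) = (2/1) × 5.590 = 11.18 mol

11.2 mol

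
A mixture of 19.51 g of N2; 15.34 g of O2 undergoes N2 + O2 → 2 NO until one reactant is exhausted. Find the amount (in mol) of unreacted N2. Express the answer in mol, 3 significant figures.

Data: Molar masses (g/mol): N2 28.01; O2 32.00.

0.217 mol

n(N2) = 19.51 / 28.01 = 0.6965 mol
n(O2) = 15.34 / 32.00 = 0.4794 mol
n/ν for N2 = 0.6965/1 = 0.6965
n/ν for O2 = 0.4794/1 = 0.4794
Smallest n/ν is O2 → limiting reagent.
N2 consumed = (1/1) × 0.4794 = 0.4794 mol
N2 remaining = 0.6965 − 0.4794 = 0.2171 mol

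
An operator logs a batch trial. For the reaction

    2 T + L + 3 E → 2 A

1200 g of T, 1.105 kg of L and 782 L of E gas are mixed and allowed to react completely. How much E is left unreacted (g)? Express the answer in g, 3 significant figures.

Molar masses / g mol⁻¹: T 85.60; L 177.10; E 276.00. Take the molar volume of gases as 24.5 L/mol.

n(T) = 1200 / 85.60 = 14.02 mol
n(L) = 1.105×1000 / 177.10 = 6.239 mol
n(E) = 782.0 / 24.5 = 31.92 mol
n/ν → T: 7.010, L: 6.239, E: 10.64; L is limiting.
E consumed = (3/1) × 6.239 = 18.72 mol
E remaining = 31.92 − 18.72 = 13.20 mol
mass = 13.20 × 276.00 = 3643 g

3640 g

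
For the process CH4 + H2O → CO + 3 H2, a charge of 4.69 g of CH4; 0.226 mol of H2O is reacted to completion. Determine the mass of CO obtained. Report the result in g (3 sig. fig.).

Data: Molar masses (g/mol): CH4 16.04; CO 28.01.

n(CH4) = 4.690 / 16.04 = 0.2924 mol
n(H2O) = 0.2260 mol
n/ν → CH4: 0.2924, H2O: 0.2260; H2O is limiting.
n(CO) = (1/1) × 0.2260 = 0.2260 mol
mass = 0.2260 × 28.01 = 6.330 g

6.33 g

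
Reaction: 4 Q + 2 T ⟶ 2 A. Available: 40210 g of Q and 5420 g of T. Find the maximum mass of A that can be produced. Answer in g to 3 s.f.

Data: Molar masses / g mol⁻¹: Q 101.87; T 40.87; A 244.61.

n(Q) = 40210 / 101.87 = 394.7 mol
n(T) = 5420 / 40.87 = 132.6 mol
n/ν → Q: 98.68, T: 66.30; T is limiting.
n(A) = (2/2) × 132.6 = 132.6 mol
mass = 132.6 × 244.61 = 32440 g

32400 g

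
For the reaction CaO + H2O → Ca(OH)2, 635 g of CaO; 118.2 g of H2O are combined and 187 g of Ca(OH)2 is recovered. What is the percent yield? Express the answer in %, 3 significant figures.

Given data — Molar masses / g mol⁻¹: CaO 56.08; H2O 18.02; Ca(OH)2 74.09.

n(CaO) = 635.0 / 56.08 = 11.32 mol
n(H2O) = 118.2 / 18.02 = 6.559 mol
n/ν → CaO: 11.32, H2O: 6.559; H2O is limiting.
theoretical n(Ca(OH)2) = (1/1) × 6.559 = 6.559 mol → 486.0 g
% yield = 187 / 486.0 × 100 = 38.48 %

38.5 %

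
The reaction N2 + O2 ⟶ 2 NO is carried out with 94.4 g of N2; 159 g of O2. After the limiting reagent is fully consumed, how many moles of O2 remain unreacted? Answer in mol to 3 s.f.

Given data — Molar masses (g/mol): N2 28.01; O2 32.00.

1.60 mol

n(N2) = 94.40 / 28.01 = 3.370 mol
n(O2) = 159.0 / 32.00 = 4.969 mol
n/ν for N2 = 3.370/1 = 3.370
n/ν for O2 = 4.969/1 = 4.969
Smallest n/ν is N2 → limiting reagent.
O2 consumed = (1/1) × 3.370 = 3.370 mol
O2 remaining = 4.969 − 3.370 = 1.599 mol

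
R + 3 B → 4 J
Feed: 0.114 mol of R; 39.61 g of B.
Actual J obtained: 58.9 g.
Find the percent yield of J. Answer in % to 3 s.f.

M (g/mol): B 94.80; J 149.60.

n(R) = 0.1140 mol
n(B) = 39.61 / 94.80 = 0.4178 mol
n/ν for R = 0.1140/1 = 0.1140
n/ν for B = 0.4178/3 = 0.1393
Smallest n/ν is R → limiting reagent.
theoretical n(J) = (4/1) × 0.1140 = 0.4560 mol → 68.22 g
% yield = 58.9 / 68.22 × 100 = 86.34 %

86.3 %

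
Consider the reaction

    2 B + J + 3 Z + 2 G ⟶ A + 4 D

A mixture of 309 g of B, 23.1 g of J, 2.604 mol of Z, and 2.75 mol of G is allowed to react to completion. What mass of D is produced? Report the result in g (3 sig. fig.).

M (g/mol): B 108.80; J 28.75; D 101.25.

325 g

n(B) = 309.0 / 108.80 = 2.840 mol
n(J) = 23.10 / 28.75 = 0.8035 mol
n(Z) = 2.604 mol
n(G) = 2.750 mol
n/ν for B = 2.840/2 = 1.420
n/ν for J = 0.8035/1 = 0.8035
n/ν for Z = 2.604/3 = 0.8680
n/ν for G = 2.750/2 = 1.375
Smallest n/ν is J → limiting reagent.
n(D) = (4/1) × 0.8035 = 3.214 mol
mass = 3.214 × 101.25 = 325.4 g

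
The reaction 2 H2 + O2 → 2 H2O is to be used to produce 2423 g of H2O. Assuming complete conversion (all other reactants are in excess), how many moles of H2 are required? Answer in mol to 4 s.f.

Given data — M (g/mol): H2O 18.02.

n(H2O) = 2423 / 18.02 = 134.5 mol
n(H2) = (2/2) × 134.5 = 134.5 mol

134.5 mol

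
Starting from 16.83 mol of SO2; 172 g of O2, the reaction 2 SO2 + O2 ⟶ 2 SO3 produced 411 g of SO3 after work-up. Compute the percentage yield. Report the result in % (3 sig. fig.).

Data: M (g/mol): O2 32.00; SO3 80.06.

n(SO2) = 16.83 mol
n(O2) = 172.0 / 32.00 = 5.375 mol
n/ν for SO2 = 16.83/2 = 8.415
n/ν for O2 = 5.375/1 = 5.375
Smallest n/ν is O2 → limiting reagent.
theoretical n(SO3) = (2/1) × 5.375 = 10.75 mol → 860.6 g
% yield = 411 / 860.6 × 100 = 47.76 %

47.8 %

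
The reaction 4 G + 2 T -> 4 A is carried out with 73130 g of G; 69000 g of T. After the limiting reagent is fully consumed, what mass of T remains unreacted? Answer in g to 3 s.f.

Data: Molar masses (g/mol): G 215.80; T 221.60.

n(G) = 73130 / 215.80 = 338.9 mol
n(T) = 69000 / 221.60 = 311.4 mol
n/ν for G = 338.9/4 = 84.73
n/ν for T = 311.4/2 = 155.7
Smallest n/ν is G → limiting reagent.
T consumed = (2/4) × 338.9 = 169.5 mol
T remaining = 311.4 − 169.5 = 141.9 mol
mass = 141.9 × 221.60 = 31450 g

31500 g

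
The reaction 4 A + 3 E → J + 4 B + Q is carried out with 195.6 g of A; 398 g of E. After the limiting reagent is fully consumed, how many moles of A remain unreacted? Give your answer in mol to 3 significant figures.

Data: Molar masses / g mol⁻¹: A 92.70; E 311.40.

0.406 mol

n(A) = 195.6 / 92.70 = 2.110 mol
n(E) = 398.0 / 311.40 = 1.278 mol
n/ν → A: 0.5275, E: 0.4260; E is limiting.
A consumed = (4/3) × 1.278 = 1.704 mol
A remaining = 2.110 − 1.704 = 0.4060 mol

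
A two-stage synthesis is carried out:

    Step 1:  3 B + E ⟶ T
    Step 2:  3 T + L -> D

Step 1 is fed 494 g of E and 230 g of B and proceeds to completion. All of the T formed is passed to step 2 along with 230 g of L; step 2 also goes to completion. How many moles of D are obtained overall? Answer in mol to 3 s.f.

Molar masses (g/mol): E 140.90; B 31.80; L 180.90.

Step 1:
n(E) = 494.0 / 140.90 = 3.506 mol
n(B) = 230.0 / 31.80 = 7.233 mol
n/ν for E = 3.506/1 = 3.506
n/ν for B = 7.233/3 = 2.411
Smallest n/ν is B → limiting reagent.
n(T) produced = (1/3) × 7.233 = 2.411 mol
Step 2:
n(T) available = 2.411 mol
n(L) = 230.0 / 180.90 = 1.271 mol
n/ν for T = 2.411/3 = 0.8037
n/ν for L = 1.271/1 = 1.271
Smallest n/ν is T → limiting reagent.
n(D) = (1/3) × 2.411 = 0.8037 mol

0.804 mol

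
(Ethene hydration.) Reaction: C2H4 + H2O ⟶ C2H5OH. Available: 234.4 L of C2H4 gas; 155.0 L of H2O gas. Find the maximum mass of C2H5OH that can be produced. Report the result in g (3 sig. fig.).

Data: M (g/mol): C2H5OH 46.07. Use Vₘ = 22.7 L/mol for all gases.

315 g

n(C2H4) = 234.4 / 22.7 = 10.33 mol
n(H2O) = 155.0 / 22.7 = 6.828 mol
n/ν for C2H4 = 10.33/1 = 10.33
n/ν for H2O = 6.828/1 = 6.828
Smallest n/ν is H2O → limiting reagent.
n(C2H5OH) = (1/1) × 6.828 = 6.828 mol
mass = 6.828 × 46.07 = 314.6 g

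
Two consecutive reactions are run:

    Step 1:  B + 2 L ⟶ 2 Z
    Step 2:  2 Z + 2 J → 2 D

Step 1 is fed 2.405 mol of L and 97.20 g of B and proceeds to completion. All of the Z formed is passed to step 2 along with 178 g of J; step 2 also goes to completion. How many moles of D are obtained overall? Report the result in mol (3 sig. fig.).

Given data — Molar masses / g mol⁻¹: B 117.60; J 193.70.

Step 1:
n(L) = 2.405 mol
n(B) = 97.20 / 117.60 = 0.8265 mol
n/ν → L: 1.203, B: 0.8265; B is limiting.
n(Z) produced = (2/1) × 0.8265 = 1.653 mol
Step 2:
n(Z) available = 1.653 mol
n(J) = 178.0 / 193.70 = 0.9189 mol
n/ν → Z: 0.8265, J: 0.4595; J is limiting.
n(D) = (2/2) × 0.9189 = 0.9189 mol

0.919 mol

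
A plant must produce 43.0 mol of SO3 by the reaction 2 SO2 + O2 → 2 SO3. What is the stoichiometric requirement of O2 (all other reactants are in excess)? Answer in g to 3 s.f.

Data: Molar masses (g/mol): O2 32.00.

688 g

n(SO3) = 43.00 mol
n(O2) = (1/2) × 43.00 = 21.50 mol
mass = 21.50 × 32.00 = 688.0 g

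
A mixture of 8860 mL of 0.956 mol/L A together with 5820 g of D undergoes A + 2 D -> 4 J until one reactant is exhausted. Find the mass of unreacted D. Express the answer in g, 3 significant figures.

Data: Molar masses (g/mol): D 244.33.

n(A) = 0.956 × 8860/1000 = 8.470 mol
n(D) = 5820 / 244.33 = 23.82 mol
n/ν for A = 8.470/1 = 8.470
n/ν for D = 23.82/2 = 11.91
Smallest n/ν is A → limiting reagent.
D consumed = (2/1) × 8.470 = 16.94 mol
D remaining = 23.82 − 16.94 = 6.880 mol
mass = 6.880 × 244.33 = 1681 g

1680 g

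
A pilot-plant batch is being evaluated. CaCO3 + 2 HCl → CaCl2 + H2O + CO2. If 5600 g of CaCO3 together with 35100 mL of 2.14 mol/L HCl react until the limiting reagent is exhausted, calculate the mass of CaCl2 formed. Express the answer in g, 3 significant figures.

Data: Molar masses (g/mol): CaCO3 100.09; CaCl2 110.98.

n(CaCO3) = 5600 / 100.09 = 55.95 mol
n(HCl) = 2.14 × 35100/1000 = 75.11 mol
n/ν for CaCO3 = 55.95/1 = 55.95
n/ν for HCl = 75.11/2 = 37.56
Smallest n/ν is HCl → limiting reagent.
n(CaCl2) = (1/2) × 75.11 = 37.56 mol
mass = 37.56 × 110.98 = 4168 g

4170 g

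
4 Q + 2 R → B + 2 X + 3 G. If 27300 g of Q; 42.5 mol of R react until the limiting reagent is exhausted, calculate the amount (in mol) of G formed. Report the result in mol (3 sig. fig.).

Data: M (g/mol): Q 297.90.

63.8 mol

n(Q) = 27300 / 297.90 = 91.64 mol
n(R) = 42.50 mol
n/ν for Q = 91.64/4 = 22.91
n/ν for R = 42.50/2 = 21.25
Smallest n/ν is R → limiting reagent.
n(G) = (3/2) × 42.50 = 63.75 mol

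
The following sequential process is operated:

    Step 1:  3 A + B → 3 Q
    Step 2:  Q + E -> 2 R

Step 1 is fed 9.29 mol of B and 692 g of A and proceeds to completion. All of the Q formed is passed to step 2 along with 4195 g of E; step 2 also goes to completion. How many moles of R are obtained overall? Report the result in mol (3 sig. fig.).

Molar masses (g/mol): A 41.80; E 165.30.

33.1 mol

Step 1:
n(B) = 9.290 mol
n(A) = 692.0 / 41.80 = 16.56 mol
n/ν for B = 9.290/1 = 9.290
n/ν for A = 16.56/3 = 5.520
Smallest n/ν is A → limiting reagent.
n(Q) produced = (3/3) × 16.56 = 16.56 mol
Step 2:
n(Q) available = 16.56 mol
n(E) = 4195 / 165.30 = 25.38 mol
n/ν for Q = 16.56/1 = 16.56
n/ν for E = 25.38/1 = 25.38
Smallest n/ν is Q → limiting reagent.
n(R) = (2/1) × 16.56 = 33.12 mol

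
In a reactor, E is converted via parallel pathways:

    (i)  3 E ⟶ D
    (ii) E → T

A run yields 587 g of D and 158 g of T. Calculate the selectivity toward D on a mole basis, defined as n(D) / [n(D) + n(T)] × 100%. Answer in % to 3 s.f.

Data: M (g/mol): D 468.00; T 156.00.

55.3 %

n(D) = 587 / 468.00 = 1.254 mol
n(T) = 158 / 156.00 = 1.013 mol
selectivity = 1.254/(1.254+1.013) × 100 = 55.32 %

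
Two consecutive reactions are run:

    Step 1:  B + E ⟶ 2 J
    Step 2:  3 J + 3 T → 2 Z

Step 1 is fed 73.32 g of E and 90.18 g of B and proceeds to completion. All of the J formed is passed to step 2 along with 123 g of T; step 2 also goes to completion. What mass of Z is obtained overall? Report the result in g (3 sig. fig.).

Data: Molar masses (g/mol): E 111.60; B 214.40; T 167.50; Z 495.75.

243 g

Step 1:
n(E) = 73.32 / 111.60 = 0.6570 mol
n(B) = 90.18 / 214.40 = 0.4206 mol
n/ν → E: 0.6570, B: 0.4206; B is limiting.
n(J) produced = (2/1) × 0.4206 = 0.8412 mol
Step 2:
n(J) available = 0.8412 mol
n(T) = 123.0 / 167.50 = 0.7343 mol
n/ν → J: 0.2804, T: 0.2448; T is limiting.
n(Z) = (2/3) × 0.7343 = 0.4895 mol
mass = 0.4895 × 495.75 = 242.7 g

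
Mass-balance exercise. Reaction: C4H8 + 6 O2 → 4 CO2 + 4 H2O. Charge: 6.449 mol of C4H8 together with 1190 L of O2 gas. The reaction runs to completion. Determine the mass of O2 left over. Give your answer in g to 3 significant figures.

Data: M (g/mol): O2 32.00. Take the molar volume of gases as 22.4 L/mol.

462 g

n(C4H8) = 6.449 mol
n(O2) = 1190 / 22.4 = 53.13 mol
n/ν for C4H8 = 6.449/1 = 6.449
n/ν for O2 = 53.13/6 = 8.855
Smallest n/ν is C4H8 → limiting reagent.
O2 consumed = (6/1) × 6.449 = 38.69 mol
O2 remaining = 53.13 − 38.69 = 14.44 mol
mass = 14.44 × 32.00 = 462.1 g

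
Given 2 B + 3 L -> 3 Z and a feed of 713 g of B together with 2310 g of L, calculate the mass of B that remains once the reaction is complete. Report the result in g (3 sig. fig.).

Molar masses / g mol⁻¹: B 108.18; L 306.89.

n(B) = 713.0 / 108.18 = 6.591 mol
n(L) = 2310 / 306.89 = 7.527 mol
n/ν for B = 6.591/2 = 3.296
n/ν for L = 7.527/3 = 2.509
Smallest n/ν is L → limiting reagent.
B consumed = (2/3) × 7.527 = 5.018 mol
B remaining = 6.591 − 5.018 = 1.573 mol
mass = 1.573 × 108.18 = 170.2 g

170 g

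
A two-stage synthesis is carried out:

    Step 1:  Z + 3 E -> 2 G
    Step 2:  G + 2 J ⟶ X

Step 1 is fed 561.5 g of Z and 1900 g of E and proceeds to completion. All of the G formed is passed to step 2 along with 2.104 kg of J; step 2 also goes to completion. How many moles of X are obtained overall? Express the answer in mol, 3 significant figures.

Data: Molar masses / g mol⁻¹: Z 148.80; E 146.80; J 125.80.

7.55 mol

Step 1:
n(Z) = 561.5 / 148.80 = 3.774 mol
n(E) = 1900 / 146.80 = 12.94 mol
n/ν → Z: 3.774, E: 4.313; Z is limiting.
n(G) produced = (2/1) × 3.774 = 7.548 mol
Step 2:
n(G) available = 7.548 mol
n(J) = 2.104×1000 / 125.80 = 16.72 mol
n/ν → G: 7.548, J: 8.360; G is limiting.
n(X) = (1/1) × 7.548 = 7.548 mol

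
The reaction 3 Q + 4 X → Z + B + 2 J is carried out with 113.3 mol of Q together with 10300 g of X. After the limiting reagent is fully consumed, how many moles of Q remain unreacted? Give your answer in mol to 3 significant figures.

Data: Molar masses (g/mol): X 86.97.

24.5 mol

n(Q) = 113.3 mol
n(X) = 10300 / 86.97 = 118.4 mol
n/ν for Q = 113.3/3 = 37.77
n/ν for X = 118.4/4 = 29.60
Smallest n/ν is X → limiting reagent.
Q consumed = (3/4) × 118.4 = 88.80 mol
Q remaining = 113.3 − 88.80 = 24.50 mol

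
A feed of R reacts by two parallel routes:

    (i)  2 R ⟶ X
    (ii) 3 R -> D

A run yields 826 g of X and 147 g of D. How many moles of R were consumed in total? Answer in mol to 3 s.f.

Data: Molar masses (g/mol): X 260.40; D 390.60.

n(X) = 826 / 260.40 = 3.172 mol
n(D) = 147 / 390.60 = 0.3763 mol
n(R) via (i) = (2/1)×3.172 = 6.344 mol
n(R) via (ii) = (3/1)×0.3763 = 1.129 mol
total n(R) = 6.344 + 1.129 = 7.473 mol

7.47 mol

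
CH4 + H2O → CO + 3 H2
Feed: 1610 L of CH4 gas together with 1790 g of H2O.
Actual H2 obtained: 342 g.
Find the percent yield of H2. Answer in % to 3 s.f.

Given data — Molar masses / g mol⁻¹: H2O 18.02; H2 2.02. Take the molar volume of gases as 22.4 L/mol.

78.5 %

n(CH4) = 1610 / 22.4 = 71.88 mol
n(H2O) = 1790 / 18.02 = 99.33 mol
n/ν for CH4 = 71.88/1 = 71.88
n/ν for H2O = 99.33/1 = 99.33
Smallest n/ν is CH4 → limiting reagent.
theoretical n(H2) = (3/1) × 71.88 = 215.6 mol → 435.5 g
% yield = 342 / 435.5 × 100 = 78.53 %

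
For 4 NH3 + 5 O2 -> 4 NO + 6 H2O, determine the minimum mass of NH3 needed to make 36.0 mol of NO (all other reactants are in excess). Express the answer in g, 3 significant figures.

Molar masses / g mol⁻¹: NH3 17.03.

613 g

n(NO) = 36.00 mol
n(NH3) = (4/4) × 36.00 = 36.00 mol
mass = 36.00 × 17.03 = 613.1 g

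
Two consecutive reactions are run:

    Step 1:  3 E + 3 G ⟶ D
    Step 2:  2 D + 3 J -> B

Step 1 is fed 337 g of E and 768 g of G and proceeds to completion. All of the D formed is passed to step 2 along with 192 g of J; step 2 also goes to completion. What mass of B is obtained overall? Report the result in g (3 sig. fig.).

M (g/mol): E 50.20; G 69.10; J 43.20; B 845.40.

Step 1:
n(E) = 337.0 / 50.20 = 6.713 mol
n(G) = 768.0 / 69.10 = 11.11 mol
n/ν for E = 6.713/3 = 2.238
n/ν for G = 11.11/3 = 3.703
Smallest n/ν is E → limiting reagent.
n(D) produced = (1/3) × 6.713 = 2.238 mol
Step 2:
n(D) available = 2.238 mol
n(J) = 192.0 / 43.20 = 4.444 mol
n/ν for D = 2.238/2 = 1.119
n/ν for J = 4.444/3 = 1.481
Smallest n/ν is D → limiting reagent.
n(B) = (1/2) × 2.238 = 1.119 mol
mass = 1.119 × 845.40 = 946.0 g

946 g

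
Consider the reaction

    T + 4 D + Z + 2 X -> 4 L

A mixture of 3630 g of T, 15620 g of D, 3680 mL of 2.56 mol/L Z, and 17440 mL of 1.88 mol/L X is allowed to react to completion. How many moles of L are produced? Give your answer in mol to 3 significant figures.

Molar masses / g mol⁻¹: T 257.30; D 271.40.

n(T) = 3630 / 257.30 = 14.11 mol
n(D) = 15620 / 271.40 = 57.55 mol
n(Z) = 2.56 × 3680/1000 = 9.421 mol
n(X) = 1.88 × 17440/1000 = 32.79 mol
n/ν → T: 14.11, D: 14.39, Z: 9.421, X: 16.40; Z is limiting.
n(L) = (4/1) × 9.421 = 37.68 mol

37.7 mol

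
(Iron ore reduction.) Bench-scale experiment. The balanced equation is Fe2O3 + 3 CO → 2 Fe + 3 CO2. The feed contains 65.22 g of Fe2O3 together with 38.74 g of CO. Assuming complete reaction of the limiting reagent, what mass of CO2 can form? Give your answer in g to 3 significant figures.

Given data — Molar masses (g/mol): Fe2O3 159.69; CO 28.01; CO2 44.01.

53.9 g

n(Fe2O3) = 65.22 / 159.69 = 0.4084 mol
n(CO) = 38.74 / 28.01 = 1.383 mol
n/ν for Fe2O3 = 0.4084/1 = 0.4084
n/ν for CO = 1.383/3 = 0.4610
Smallest n/ν is Fe2O3 → limiting reagent.
n(CO2) = (3/1) × 0.4084 = 1.225 mol
mass = 1.225 × 44.01 = 53.91 g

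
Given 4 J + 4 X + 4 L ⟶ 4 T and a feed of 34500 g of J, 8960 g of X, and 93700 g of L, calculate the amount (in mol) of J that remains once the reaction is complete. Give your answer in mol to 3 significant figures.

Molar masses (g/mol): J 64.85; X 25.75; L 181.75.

184 mol

n(J) = 34500 / 64.85 = 532.0 mol
n(X) = 8960 / 25.75 = 348.0 mol
n(L) = 93700 / 181.75 = 515.5 mol
n/ν for J = 532.0/4 = 133.0
n/ν for X = 348.0/4 = 87.00
n/ν for L = 515.5/4 = 128.9
Smallest n/ν is X → limiting reagent.
J consumed = (4/4) × 348.0 = 348.0 mol
J remaining = 532.0 − 348.0 = 184.0 mol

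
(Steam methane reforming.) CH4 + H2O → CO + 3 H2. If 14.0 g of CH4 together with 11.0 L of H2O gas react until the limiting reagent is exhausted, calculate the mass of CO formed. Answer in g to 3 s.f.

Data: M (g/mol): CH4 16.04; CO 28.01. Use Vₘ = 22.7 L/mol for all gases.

n(CH4) = 14.00 / 16.04 = 0.8728 mol
n(H2O) = 11.00 / 22.7 = 0.4846 mol
n/ν for CH4 = 0.8728/1 = 0.8728
n/ν for H2O = 0.4846/1 = 0.4846
Smallest n/ν is H2O → limiting reagent.
n(CO) = (1/1) × 0.4846 = 0.4846 mol
mass = 0.4846 × 28.01 = 13.57 g

13.6 g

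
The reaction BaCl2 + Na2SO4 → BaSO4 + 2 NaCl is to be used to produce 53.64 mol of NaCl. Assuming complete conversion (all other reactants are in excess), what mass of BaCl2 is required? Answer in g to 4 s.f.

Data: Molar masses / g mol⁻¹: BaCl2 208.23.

n(NaCl) = 53.64 mol
n(BaCl2) = (1/2) × 53.64 = 26.82 mol
mass = 26.82 × 208.23 = 5585 g

5585 g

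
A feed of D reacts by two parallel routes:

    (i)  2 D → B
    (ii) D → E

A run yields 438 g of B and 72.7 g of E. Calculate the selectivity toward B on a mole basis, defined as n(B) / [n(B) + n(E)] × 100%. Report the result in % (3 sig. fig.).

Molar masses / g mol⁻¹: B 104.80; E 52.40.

75.1 %

n(B) = 438 / 104.80 = 4.179 mol
n(E) = 72.7 / 52.40 = 1.387 mol
selectivity = 4.179/(4.179+1.387) × 100 = 75.08 %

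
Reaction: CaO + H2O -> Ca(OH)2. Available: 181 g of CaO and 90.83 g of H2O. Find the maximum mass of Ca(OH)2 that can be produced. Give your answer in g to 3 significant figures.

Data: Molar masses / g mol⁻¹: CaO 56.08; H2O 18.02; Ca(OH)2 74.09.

239 g

n(CaO) = 181.0 / 56.08 = 3.228 mol
n(H2O) = 90.83 / 18.02 = 5.041 mol
n/ν → CaO: 3.228, H2O: 5.041; CaO is limiting.
n(Ca(OH)2) = (1/1) × 3.228 = 3.228 mol
mass = 3.228 × 74.09 = 239.2 g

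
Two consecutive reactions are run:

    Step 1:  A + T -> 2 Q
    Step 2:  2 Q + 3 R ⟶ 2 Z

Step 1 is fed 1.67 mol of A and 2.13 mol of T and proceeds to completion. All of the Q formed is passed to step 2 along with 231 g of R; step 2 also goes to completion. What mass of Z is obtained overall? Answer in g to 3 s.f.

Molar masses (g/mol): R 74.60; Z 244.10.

504 g

Step 1:
n(A) = 1.670 mol
n(T) = 2.130 mol
n/ν → A: 1.670, T: 2.130; A is limiting.
n(Q) produced = (2/1) × 1.670 = 3.340 mol
Step 2:
n(Q) available = 3.340 mol
n(R) = 231.0 / 74.60 = 3.097 mol
n/ν → Q: 1.670, R: 1.032; R is limiting.
n(Z) = (2/3) × 3.097 = 2.065 mol
mass = 2.065 × 244.10 = 504.1 g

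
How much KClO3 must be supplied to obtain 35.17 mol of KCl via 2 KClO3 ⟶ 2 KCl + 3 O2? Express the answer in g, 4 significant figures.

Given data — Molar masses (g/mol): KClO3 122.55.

4310 g

n(KCl) = 35.17 mol
n(KClO3) = (2/2) × 35.17 = 35.17 mol
mass = 35.17 × 122.55 = 4310 g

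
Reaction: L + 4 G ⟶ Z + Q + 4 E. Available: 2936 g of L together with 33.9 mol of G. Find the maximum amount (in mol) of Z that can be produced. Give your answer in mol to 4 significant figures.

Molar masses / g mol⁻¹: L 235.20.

8.475 mol

n(L) = 2936 / 235.20 = 12.48 mol
n(G) = 33.90 mol
n/ν → L: 12.48, G: 8.475; G is limiting.
n(Z) = (1/4) × 33.90 = 8.475 mol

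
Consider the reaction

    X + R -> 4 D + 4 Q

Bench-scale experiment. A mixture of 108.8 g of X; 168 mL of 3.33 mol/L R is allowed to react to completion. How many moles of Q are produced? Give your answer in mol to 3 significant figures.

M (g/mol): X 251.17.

n(X) = 108.8 / 251.17 = 0.4332 mol
n(R) = 3.33 × 168.0/1000 = 0.5594 mol
n/ν for X = 0.4332/1 = 0.4332
n/ν for R = 0.5594/1 = 0.5594
Smallest n/ν is X → limiting reagent.
n(Q) = (4/1) × 0.4332 = 1.733 mol

1.73 mol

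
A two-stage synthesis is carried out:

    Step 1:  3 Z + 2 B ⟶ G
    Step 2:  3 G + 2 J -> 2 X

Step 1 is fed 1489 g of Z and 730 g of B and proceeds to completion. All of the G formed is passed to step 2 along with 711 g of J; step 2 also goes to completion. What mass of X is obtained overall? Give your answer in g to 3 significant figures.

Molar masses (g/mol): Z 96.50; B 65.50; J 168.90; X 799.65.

Step 1:
n(Z) = 1489 / 96.50 = 15.43 mol
n(B) = 730.0 / 65.50 = 11.15 mol
n/ν for Z = 15.43/3 = 5.143
n/ν for B = 11.15/2 = 5.575
Smallest n/ν is Z → limiting reagent.
n(G) produced = (1/3) × 15.43 = 5.143 mol
Step 2:
n(G) available = 5.143 mol
n(J) = 711.0 / 168.90 = 4.210 mol
n/ν for G = 5.143/3 = 1.714
n/ν for J = 4.210/2 = 2.105
Smallest n/ν is G → limiting reagent.
n(X) = (2/3) × 5.143 = 3.429 mol
mass = 3.429 × 799.65 = 2742 g

2740 g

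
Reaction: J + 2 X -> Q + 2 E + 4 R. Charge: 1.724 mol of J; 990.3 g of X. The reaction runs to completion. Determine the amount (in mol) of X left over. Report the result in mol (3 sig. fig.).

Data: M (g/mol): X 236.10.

n(J) = 1.724 mol
n(X) = 990.3 / 236.10 = 4.194 mol
n/ν for J = 1.724/1 = 1.724
n/ν for X = 4.194/2 = 2.097
Smallest n/ν is J → limiting reagent.
X consumed = (2/1) × 1.724 = 3.448 mol
X remaining = 4.194 − 3.448 = 0.7460 mol

0.746 mol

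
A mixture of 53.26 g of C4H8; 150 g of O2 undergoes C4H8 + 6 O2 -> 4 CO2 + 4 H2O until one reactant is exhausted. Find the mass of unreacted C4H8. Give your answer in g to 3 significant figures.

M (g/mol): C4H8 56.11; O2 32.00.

n(C4H8) = 53.26 / 56.11 = 0.9492 mol
n(O2) = 150.0 / 32.00 = 4.688 mol
n/ν for C4H8 = 0.9492/1 = 0.9492
n/ν for O2 = 4.688/6 = 0.7813
Smallest n/ν is O2 → limiting reagent.
C4H8 consumed = (1/6) × 4.688 = 0.7813 mol
C4H8 remaining = 0.9492 − 0.7813 = 0.1679 mol
mass = 0.1679 × 56.11 = 9.421 g

9.42 g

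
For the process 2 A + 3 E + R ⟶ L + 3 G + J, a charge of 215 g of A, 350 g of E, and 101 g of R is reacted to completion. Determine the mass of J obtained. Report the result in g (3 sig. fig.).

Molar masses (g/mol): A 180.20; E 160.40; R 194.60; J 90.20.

46.8 g

n(A) = 215.0 / 180.20 = 1.193 mol
n(E) = 350.0 / 160.40 = 2.182 mol
n(R) = 101.0 / 194.60 = 0.5190 mol
n/ν → A: 0.5965, E: 0.7273, R: 0.5190; R is limiting.
n(J) = (1/1) × 0.5190 = 0.5190 mol
mass = 0.5190 × 90.20 = 46.81 g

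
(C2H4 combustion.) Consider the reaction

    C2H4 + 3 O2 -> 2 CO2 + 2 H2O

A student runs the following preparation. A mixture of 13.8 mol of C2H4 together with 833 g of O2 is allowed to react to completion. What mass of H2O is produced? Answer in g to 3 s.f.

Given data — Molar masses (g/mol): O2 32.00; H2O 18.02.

n(C2H4) = 13.80 mol
n(O2) = 833.0 / 32.00 = 26.03 mol
n/ν for C2H4 = 13.80/1 = 13.80
n/ν for O2 = 26.03/3 = 8.677
Smallest n/ν is O2 → limiting reagent.
n(H2O) = (2/3) × 26.03 = 17.35 mol
mass = 17.35 × 18.02 = 312.6 g

313 g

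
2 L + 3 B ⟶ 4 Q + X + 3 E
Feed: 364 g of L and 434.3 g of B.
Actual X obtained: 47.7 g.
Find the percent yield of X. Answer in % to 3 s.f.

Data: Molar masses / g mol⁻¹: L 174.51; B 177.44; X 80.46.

n(L) = 364.0 / 174.51 = 2.086 mol
n(B) = 434.3 / 177.44 = 2.448 mol
n/ν for L = 2.086/2 = 1.043
n/ν for B = 2.448/3 = 0.8160
Smallest n/ν is B → limiting reagent.
theoretical n(X) = (1/3) × 2.448 = 0.8160 mol → 65.66 g
% yield = 47.7 / 65.66 × 100 = 72.65 %

72.7 %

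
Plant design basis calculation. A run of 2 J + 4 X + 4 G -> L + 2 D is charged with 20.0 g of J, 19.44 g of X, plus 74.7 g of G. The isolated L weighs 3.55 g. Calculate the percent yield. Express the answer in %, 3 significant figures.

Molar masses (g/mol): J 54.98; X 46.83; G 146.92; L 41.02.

83.4 %

n(J) = 20.00 / 54.98 = 0.3638 mol
n(X) = 19.44 / 46.83 = 0.4151 mol
n(G) = 74.70 / 146.92 = 0.5084 mol
n/ν → J: 0.1819, X: 0.1038, G: 0.1271; X is limiting.
theoretical n(L) = (1/4) × 0.4151 = 0.1038 mol → 4.258 g
% yield = 3.55 / 4.258 × 100 = 83.37 %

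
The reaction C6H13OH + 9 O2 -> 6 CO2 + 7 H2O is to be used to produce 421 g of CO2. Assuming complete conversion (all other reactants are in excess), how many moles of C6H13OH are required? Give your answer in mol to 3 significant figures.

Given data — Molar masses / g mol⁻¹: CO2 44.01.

n(CO2) = 421 / 44.01 = 9.566 mol
n(C6H13OH) = (1/6) × 9.566 = 1.594 mol

1.59 mol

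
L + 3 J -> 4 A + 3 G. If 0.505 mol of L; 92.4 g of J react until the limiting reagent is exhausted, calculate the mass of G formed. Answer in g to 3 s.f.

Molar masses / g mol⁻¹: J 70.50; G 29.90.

39.2 g

n(L) = 0.5050 mol
n(J) = 92.40 / 70.50 = 1.311 mol
n/ν for L = 0.5050/1 = 0.5050
n/ν for J = 1.311/3 = 0.4370
Smallest n/ν is J → limiting reagent.
n(G) = (3/3) × 1.311 = 1.311 mol
mass = 1.311 × 29.90 = 39.20 g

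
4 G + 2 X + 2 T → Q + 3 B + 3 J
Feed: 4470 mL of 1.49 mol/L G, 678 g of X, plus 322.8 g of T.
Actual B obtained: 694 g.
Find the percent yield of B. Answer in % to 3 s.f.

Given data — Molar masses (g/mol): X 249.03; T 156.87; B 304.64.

73.8 %

n(G) = 1.49 × 4470/1000 = 6.660 mol
n(X) = 678.0 / 249.03 = 2.723 mol
n(T) = 322.8 / 156.87 = 2.058 mol
n/ν for G = 6.660/4 = 1.665
n/ν for X = 2.723/2 = 1.362
n/ν for T = 2.058/2 = 1.029
Smallest n/ν is T → limiting reagent.
theoretical n(B) = (3/2) × 2.058 = 3.087 mol → 940.4 g
% yield = 694 / 940.4 × 100 = 73.80 %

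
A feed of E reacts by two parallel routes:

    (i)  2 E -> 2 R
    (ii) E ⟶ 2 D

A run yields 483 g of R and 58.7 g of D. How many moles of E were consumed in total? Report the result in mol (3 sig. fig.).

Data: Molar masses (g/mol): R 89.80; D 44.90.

n(R) = 483 / 89.80 = 5.379 mol
n(D) = 58.7 / 44.90 = 1.307 mol
n(E) via (i) = (2/2)×5.379 = 5.379 mol
n(E) via (ii) = (1/2)×1.307 = 0.6535 mol
total n(E) = 5.379 + 0.6535 = 6.033 mol

6.03 mol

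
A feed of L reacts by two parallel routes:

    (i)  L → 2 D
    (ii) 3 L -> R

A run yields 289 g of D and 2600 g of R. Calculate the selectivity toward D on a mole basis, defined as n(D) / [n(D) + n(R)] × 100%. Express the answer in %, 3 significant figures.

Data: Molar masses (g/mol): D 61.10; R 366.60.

40.0 %

n(D) = 289 / 61.10 = 4.730 mol
n(R) = 2600 / 366.60 = 7.092 mol
selectivity = 4.730/(4.730+7.092) × 100 = 40.01 %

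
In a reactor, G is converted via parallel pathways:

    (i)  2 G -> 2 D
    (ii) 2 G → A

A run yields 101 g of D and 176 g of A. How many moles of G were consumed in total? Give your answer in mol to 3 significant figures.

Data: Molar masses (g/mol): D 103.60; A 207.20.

2.67 mol

n(D) = 101 / 103.60 = 0.9749 mol
n(A) = 176 / 207.20 = 0.8494 mol
n(G) via (i) = (2/2)×0.9749 = 0.9749 mol
n(G) via (ii) = (2/1)×0.8494 = 1.699 mol
total n(G) = 0.9749 + 1.699 = 2.674 mol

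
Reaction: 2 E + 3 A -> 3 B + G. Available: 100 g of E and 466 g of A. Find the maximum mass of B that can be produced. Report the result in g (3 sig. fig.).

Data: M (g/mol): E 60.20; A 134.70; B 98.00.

n(E) = 100.0 / 60.20 = 1.661 mol
n(A) = 466.0 / 134.70 = 3.460 mol
n/ν for E = 1.661/2 = 0.8305
n/ν for A = 3.460/3 = 1.153
Smallest n/ν is E → limiting reagent.
n(B) = (3/2) × 1.661 = 2.492 mol
mass = 2.492 × 98.00 = 244.2 g

244 g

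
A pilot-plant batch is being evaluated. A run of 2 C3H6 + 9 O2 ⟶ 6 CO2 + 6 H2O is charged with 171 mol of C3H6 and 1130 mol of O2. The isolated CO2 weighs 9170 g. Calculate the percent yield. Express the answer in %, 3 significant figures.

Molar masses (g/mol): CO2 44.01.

40.6 %

n(C3H6) = 171.0 mol
n(O2) = 1130 mol
n/ν for C3H6 = 171.0/2 = 85.50
n/ν for O2 = 1130/9 = 125.6
Smallest n/ν is C3H6 → limiting reagent.
theoretical n(CO2) = (6/2) × 171.0 = 513.0 mol → 22580 g
% yield = 9170 / 22580 × 100 = 40.61 %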